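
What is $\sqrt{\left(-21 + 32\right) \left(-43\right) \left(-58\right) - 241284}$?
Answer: $5 i \sqrt{8554} \approx 462.44 i$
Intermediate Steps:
$\sqrt{\left(-21 + 32\right) \left(-43\right) \left(-58\right) - 241284} = \sqrt{11 \left(-43\right) \left(-58\right) - 241284} = \sqrt{\left(-473\right) \left(-58\right) - 241284} = \sqrt{27434 - 241284} = \sqrt{-213850} = 5 i \sqrt{8554}$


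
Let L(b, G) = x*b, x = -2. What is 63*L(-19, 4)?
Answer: 2394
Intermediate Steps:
L(b, G) = -2*b
63*L(-19, 4) = 63*(-2*(-19)) = 63*38 = 2394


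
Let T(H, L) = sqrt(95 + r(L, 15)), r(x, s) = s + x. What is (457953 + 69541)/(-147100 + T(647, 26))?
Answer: -9699295925/2704801233 - 263747*sqrt(34)/5409602466 ≈ -3.5862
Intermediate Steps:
T(H, L) = sqrt(110 + L) (T(H, L) = sqrt(95 + (15 + L)) = sqrt(110 + L))
(457953 + 69541)/(-147100 + T(647, 26)) = (457953 + 69541)/(-147100 + sqrt(110 + 26)) = 527494/(-147100 + sqrt(136)) = 527494/(-147100 + 2*sqrt(34))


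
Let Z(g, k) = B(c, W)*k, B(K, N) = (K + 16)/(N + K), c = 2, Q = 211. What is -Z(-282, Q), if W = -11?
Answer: 422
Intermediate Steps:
B(K, N) = (16 + K)/(K + N)
Z(g, k) = -2*k (Z(g, k) = ((16 + 2)/(2 - 11))*k = (18/(-9))*k = (-1/9*18)*k = -2*k)
-Z(-282, Q) = -(-2)*211 = -1*(-422) = 422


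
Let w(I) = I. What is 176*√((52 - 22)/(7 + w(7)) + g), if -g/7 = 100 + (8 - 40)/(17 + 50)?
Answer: 176*I*√152765963/469 ≈ 4638.2*I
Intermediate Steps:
g = -46676/67 (g = -7*(100 + (8 - 40)/(17 + 50)) = -7*(100 - 32/67) = -7*6668/67 = -46676/67 ≈ -696.66)
176*√((52 - 22)/(7 + w(7)) + g) = 176*√((52 - 22)/(7 + 7) - 46676/67) = 176*√(30/14 - 46676/67) = 176*√(30*(1/14) - 46676/67) = 176*√(15/7 - 46676/67) = 176*√(-325727/469) = 176*(I*√152765963/469) = 176*I*√152765963/469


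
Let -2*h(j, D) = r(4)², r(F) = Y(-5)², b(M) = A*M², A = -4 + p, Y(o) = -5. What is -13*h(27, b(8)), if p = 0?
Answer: 8125/2 ≈ 4062.5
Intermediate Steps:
A = -4 (A = -4 + 0 = -4)
b(M) = -4*M²
r(F) = 25 (r(F) = (-5)² = 25)
h(j, D) = -625/2 (h(j, D) = -½*25² = -½*625 = -625/2)
-13*h(27, b(8)) = -13*(-625/2) = 8125/2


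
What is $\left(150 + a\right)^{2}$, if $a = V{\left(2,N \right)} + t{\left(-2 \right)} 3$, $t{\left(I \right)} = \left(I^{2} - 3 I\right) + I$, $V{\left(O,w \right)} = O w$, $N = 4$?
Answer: $33124$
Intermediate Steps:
$t{\left(I \right)} = I^{2} - 2 I$
$a = 32$ ($a = 2 \cdot 4 + - 2 \left(-2 - 2\right) 3 = 8 + \left(-2\right) \left(-4\right) 3 = 8 + 8 \cdot 3 = 8 + 24 = 32$)
$\left(150 + a\right)^{2} = \left(150 + 32\right)^{2} = 182^{2} = 33124$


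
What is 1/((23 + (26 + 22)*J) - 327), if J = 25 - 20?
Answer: -1/64 ≈ -0.015625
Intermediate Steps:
J = 5
1/((23 + (26 + 22)*J) - 327) = 1/((23 + (26 + 22)*5) - 327) = 1/((23 + 48*5) - 327) = 1/((23 + 240) - 327) = 1/(263 - 327) = 1/(-64) = -1/64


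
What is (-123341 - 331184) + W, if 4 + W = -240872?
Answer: -695401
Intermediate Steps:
W = -240876 (W = -4 - 240872 = -240876)
(-123341 - 331184) + W = (-123341 - 331184) - 240876 = -454525 - 240876 = -695401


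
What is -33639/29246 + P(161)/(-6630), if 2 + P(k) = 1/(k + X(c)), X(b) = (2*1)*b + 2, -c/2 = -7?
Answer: -3548911012/3086257265 ≈ -1.1499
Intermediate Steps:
c = 14 (c = -2*(-7) = 14)
X(b) = 2 + 2*b (X(b) = 2*b + 2 = 2 + 2*b)
P(k) = -2 + 1/(30 + k) (P(k) = -2 + 1/(k + (2 + 2*14)) = -2 + 1/(k + (2 + 28)) = -2 + 1/(k + 30) = -2 + 1/(30 + k))
-33639/29246 + P(161)/(-6630) = -33639/29246 + ((-59 - 2*161)/(30 + 161))/(-6630) = -33639*1/29246 + ((-59 - 322)/191)*(-1/6630) = -33639/29246 + ((1/191)*(-381))*(-1/6630) = -33639/29246 - 381/191*(-1/6630) = -33639/29246 + 127/422110 = -3548911012/3086257265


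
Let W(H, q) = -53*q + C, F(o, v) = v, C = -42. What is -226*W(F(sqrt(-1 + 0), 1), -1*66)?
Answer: -781056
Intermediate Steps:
W(H, q) = -42 - 53*q (W(H, q) = -53*q - 42 = -42 - 53*q)
-226*W(F(sqrt(-1 + 0), 1), -1*66) = -226*(-42 - (-53)*66) = -226*(-42 - 53*(-66)) = -226*(-42 + 3498) = -226*3456 = -781056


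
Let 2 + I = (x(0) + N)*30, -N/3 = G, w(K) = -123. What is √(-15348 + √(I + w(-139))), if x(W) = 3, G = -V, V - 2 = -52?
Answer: √(-15348 + I*√4535) ≈ 0.2718 + 123.89*I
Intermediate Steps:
V = -50 (V = 2 - 52 = -50)
G = 50 (G = -1*(-50) = 50)
N = -150 (N = -3*50 = -150)
I = -4412 (I = -2 + (3 - 150)*30 = -2 - 147*30 = -2 - 4410 = -4412)
√(-15348 + √(I + w(-139))) = √(-15348 + √(-4412 - 123)) = √(-15348 + √(-4535)) = √(-15348 + I*√4535)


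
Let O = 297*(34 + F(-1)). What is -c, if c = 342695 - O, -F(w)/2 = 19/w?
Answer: -321311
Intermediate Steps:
F(w) = -38/w
O = 21384 (O = 297*(34 - 38/(-1)) = 297*(34 - 38*(-1)) = 297*(34 + 38) = 297*72 = 21384)
c = 321311 (c = 342695 - 1*21384 = 342695 - 21384 = 321311)
-c = -1*321311 = -321311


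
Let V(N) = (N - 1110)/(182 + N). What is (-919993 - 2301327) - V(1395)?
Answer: -267369575/83 ≈ -3.2213e+6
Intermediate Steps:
V(N) = (-1110 + N)/(182 + N)
(-919993 - 2301327) - V(1395) = (-919993 - 2301327) - (-1110 + 1395)/(182 + 1395) = -3221320 - 285/1577 = -3221320 - 1*15/83 = -3221320 - 15/83 = -267369575/83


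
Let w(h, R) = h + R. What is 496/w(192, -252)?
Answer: -124/15 ≈ -8.2667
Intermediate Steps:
w(h, R) = R + h
496/w(192, -252) = 496/(-252 + 192) = 496/(-60) = 496*(-1/60) = -124/15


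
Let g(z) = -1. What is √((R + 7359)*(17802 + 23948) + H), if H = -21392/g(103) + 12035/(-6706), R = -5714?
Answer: √3089475258295202/6706 ≈ 8288.6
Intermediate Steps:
H = 143442717/6706 (H = -21392/(-1) + 12035/(-6706) = -21392*(-1) + 12035*(-1/6706) = 21392 - 12035/6706 = 143442717/6706 ≈ 21390.)
√((R + 7359)*(17802 + 23948) + H) = √((-5714 + 7359)*(17802 + 23948) + 143442717/6706) = √(1645*41750 + 143442717/6706) = √(68678750 + 143442717/6706) = √(460703140217/6706) = √3089475258295202/6706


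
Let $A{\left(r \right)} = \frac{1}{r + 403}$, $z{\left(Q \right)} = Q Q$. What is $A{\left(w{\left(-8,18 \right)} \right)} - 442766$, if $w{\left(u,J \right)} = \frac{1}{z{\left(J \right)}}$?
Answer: $- \frac{57813284594}{130573} \approx -4.4277 \cdot 10^{5}$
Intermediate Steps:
$z{\left(Q \right)} = Q^{2}$
$w{\left(u,J \right)} = \frac{1}{J^{2}}$
$A{\left(r \right)} = \frac{1}{403 + r}$
$A{\left(w{\left(-8,18 \right)} \right)} - 442766 = \frac{1}{403 + \frac{1}{324}} - 442766 = \frac{1}{\frac{130573}{324}} - 442766 = \frac{324}{130573} - 442766 = - \frac{57813284594}{130573}$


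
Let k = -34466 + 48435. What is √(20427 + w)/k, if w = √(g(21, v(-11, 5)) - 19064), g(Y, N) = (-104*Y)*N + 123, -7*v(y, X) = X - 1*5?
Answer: √(20427 + I*√18941)/13969 ≈ 0.010232 + 3.4467e-5*I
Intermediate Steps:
v(y, X) = 5/7 - X/7 (v(y, X) = -(X - 1*5)/7 = -(X - 5)/7 = -(-5 + X)/7 = 5/7 - X/7)
g(Y, N) = 123 - 104*N*Y (g(Y, N) = -104*N*Y + 123 = 123 - 104*N*Y)
k = 13969
w = I*√18941 (w = √((123 - 104*(5/7 - ⅐*5)*21) - 19064) = √((123 - 104*(5/7 - 5/7)*21) - 19064) = √((123 - 104*0*21) - 19064) = √((123 + 0) - 19064) = √(123 - 19064) = √(-18941) = I*√18941 ≈ 137.63*I)
√(20427 + w)/k = √(20427 + I*√18941)/13969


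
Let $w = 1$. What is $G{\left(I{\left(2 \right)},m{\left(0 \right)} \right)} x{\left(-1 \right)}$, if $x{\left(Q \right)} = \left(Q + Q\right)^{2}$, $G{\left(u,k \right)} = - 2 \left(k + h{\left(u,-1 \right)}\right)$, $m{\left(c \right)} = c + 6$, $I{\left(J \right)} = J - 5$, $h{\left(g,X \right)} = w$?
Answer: $-56$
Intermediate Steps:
$h{\left(g,X \right)} = 1$
$I{\left(J \right)} = -5 + J$
$m{\left(c \right)} = 6 + c$
$G{\left(u,k \right)} = -2 - 2 k$ ($G{\left(u,k \right)} = - 2 \left(k + 1\right) = - 2 \left(1 + k\right) = -2 - 2 k$)
$x{\left(Q \right)} = 4 Q^{2}$ ($x{\left(Q \right)} = \left(2 Q\right)^{2} = 4 Q^{2}$)
$G{\left(I{\left(2 \right)},m{\left(0 \right)} \right)} x{\left(-1 \right)} = \left(-2 - 2 \left(6 + 0\right)\right) 4 \left(-1\right)^{2} = \left(-2 - 12\right) 4 \cdot 1 = \left(-2 - 12\right) 4 = \left(-14\right) 4 = -56$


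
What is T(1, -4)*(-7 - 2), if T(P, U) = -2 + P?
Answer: 9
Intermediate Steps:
T(1, -4)*(-7 - 2) = (-2 + 1)*(-7 - 2) = -1*(-9) = 9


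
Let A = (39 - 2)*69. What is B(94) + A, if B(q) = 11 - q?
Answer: 2470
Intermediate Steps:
A = 2553 (A = 37*69 = 2553)
B(94) + A = (11 - 1*94) + 2553 = (11 - 94) + 2553 = -83 + 2553 = 2470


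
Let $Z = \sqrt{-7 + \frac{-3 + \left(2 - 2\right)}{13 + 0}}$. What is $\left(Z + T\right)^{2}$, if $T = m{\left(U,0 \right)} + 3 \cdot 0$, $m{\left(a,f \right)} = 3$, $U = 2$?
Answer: $\frac{\left(39 + i \sqrt{1222}\right)^{2}}{169} \approx 1.7692 + 16.134 i$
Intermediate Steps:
$Z = \frac{i \sqrt{1222}}{13}$ ($Z = \sqrt{-7 + \frac{-3 + 0}{13}} = \sqrt{-7 - \frac{3}{13}} = \sqrt{- \frac{94}{13}} = \frac{i \sqrt{1222}}{13} \approx 2.689 i$)
$T = 3$ ($T = 3 + 3 \cdot 0 = 3 + 0 = 3$)
$\left(Z + T\right)^{2} = \left(\frac{i \sqrt{1222}}{13} + 3\right)^{2} = \left(3 + \frac{i \sqrt{1222}}{13}\right)^{2}$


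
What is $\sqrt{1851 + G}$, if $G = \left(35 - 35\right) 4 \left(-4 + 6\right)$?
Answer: $\sqrt{1851} \approx 43.023$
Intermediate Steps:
$G = 0$ ($G = 0 \cdot 4 \cdot 2 = 0 \cdot 8 = 0$)
$\sqrt{1851 + G} = \sqrt{1851 + 0} = \sqrt{1851}$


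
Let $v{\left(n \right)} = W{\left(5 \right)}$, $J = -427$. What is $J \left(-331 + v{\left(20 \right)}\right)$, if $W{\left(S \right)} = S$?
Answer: $139202$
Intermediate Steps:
$v{\left(n \right)} = 5$
$J \left(-331 + v{\left(20 \right)}\right) = - 427 \left(-331 + 5\right) = \left(-427\right) \left(-326\right) = 139202$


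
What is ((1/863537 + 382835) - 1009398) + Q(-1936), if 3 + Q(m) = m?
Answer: -542734731573/863537 ≈ -6.2850e+5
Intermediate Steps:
Q(m) = -3 + m
((1/863537 + 382835) - 1009398) + Q(-1936) = ((1/863537 + 382835) - 1009398) + (-3 - 1936) = ((1/863537 + 382835) - 1009398) - 1939 = (330592187396/863537 - 1009398) - 1939 = -541060333330/863537 - 1939 = -542734731573/863537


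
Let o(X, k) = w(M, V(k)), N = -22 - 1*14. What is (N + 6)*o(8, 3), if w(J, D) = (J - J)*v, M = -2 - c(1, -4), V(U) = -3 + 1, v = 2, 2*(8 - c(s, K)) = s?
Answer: 0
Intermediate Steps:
c(s, K) = 8 - s/2
V(U) = -2
M = -19/2 (M = -2 - (8 - ½*1) = -2 - (8 - ½) = -2 - 1*15/2 = -2 - 15/2 = -19/2 ≈ -9.5000)
w(J, D) = 0 (w(J, D) = (J - J)*2 = 0*2 = 0)
N = -36 (N = -22 - 14 = -36)
o(X, k) = 0
(N + 6)*o(8, 3) = (-36 + 6)*0 = -30*0 = 0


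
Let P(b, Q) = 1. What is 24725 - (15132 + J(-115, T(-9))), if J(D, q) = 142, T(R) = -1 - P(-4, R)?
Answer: 9451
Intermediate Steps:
T(R) = -2 (T(R) = -1 - 1*1 = -1 - 1 = -2)
24725 - (15132 + J(-115, T(-9))) = 24725 - (15132 + 142) = 24725 - 1*15274 = 24725 - 15274 = 9451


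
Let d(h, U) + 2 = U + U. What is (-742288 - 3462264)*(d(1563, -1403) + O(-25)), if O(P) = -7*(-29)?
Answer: 10952857960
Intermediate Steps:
d(h, U) = -2 + 2*U (d(h, U) = -2 + (U + U) = -2 + 2*U)
O(P) = 203
(-742288 - 3462264)*(d(1563, -1403) + O(-25)) = (-742288 - 3462264)*((-2 + 2*(-1403)) + 203) = -4204552*((-2 - 2806) + 203) = -4204552*(-2808 + 203) = -4204552*(-2605) = 10952857960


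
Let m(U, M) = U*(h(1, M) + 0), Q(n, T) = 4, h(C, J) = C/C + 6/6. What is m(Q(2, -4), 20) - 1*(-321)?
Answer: 329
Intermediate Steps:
h(C, J) = 2 (h(C, J) = 1 + 6*(⅙) = 1 + 1 = 2)
m(U, M) = 2*U (m(U, M) = U*(2 + 0) = U*2 = 2*U)
m(Q(2, -4), 20) - 1*(-321) = 2*4 - 1*(-321) = 8 + 321 = 329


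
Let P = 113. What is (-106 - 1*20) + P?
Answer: -13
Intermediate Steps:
(-106 - 1*20) + P = (-106 - 1*20) + 113 = (-106 - 20) + 113 = -126 + 113 = -13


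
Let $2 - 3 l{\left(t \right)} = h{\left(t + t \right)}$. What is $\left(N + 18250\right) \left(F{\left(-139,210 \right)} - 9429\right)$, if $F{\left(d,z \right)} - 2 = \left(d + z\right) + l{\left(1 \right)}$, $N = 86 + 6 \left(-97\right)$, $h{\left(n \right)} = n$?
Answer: $-166106424$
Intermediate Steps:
$l{\left(t \right)} = \frac{2}{3} - \frac{2 t}{3}$ ($l{\left(t \right)} = \frac{2}{3} - \frac{t + t}{3} = \frac{2}{3} - \frac{2 t}{3}$)
$N = -496$ ($N = 86 - 582 = -496$)
$F{\left(d,z \right)} = 2 + d + z$ ($F{\left(d,z \right)} = 2 + \left(\left(d + z\right) + \left(\frac{2}{3} - \frac{2}{3}\right)\right) = 2 + \left(\left(d + z\right) + 0\right) = 2 + \left(d + z\right) = 2 + d + z$)
$\left(N + 18250\right) \left(F{\left(-139,210 \right)} - 9429\right) = \left(-496 + 18250\right) \left(\left(2 - 139 + 210\right) - 9429\right) = 17754 \left(73 - 9429\right) = 17754 \left(-9356\right) = -166106424$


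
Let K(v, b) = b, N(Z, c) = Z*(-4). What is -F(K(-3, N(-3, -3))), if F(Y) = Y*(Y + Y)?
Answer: -288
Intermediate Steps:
N(Z, c) = -4*Z
F(Y) = 2*Y² (F(Y) = Y*(2*Y) = 2*Y²)
-F(K(-3, N(-3, -3))) = -2*(-4*(-3))² = -2*12² = -2*144 = -1*288 = -288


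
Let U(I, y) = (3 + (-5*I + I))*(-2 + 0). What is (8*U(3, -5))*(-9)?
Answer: -1296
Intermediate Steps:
U(I, y) = -6 + 8*I (U(I, y) = (3 - 4*I)*(-2) = -6 + 8*I)
(8*U(3, -5))*(-9) = (8*(-6 + 8*3))*(-9) = (8*(-6 + 24))*(-9) = (8*18)*(-9) = 144*(-9) = -1296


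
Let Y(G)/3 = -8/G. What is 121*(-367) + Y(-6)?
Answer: -44403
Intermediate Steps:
Y(G) = -24/G (Y(G) = 3*(-8/G) = -24/G)
121*(-367) + Y(-6) = 121*(-367) - 24/(-6) = -44407 - 24*(-⅙) = -44407 + 4 = -44403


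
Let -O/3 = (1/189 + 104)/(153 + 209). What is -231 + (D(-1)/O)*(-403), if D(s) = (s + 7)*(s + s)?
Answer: -114830583/19657 ≈ -5841.7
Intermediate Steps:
D(s) = 2*s*(7 + s) (D(s) = (7 + s)*(2*s) = 2*s*(7 + s))
O = -19657/22806 (O = -3*(1/189 + 104)/(153 + 209) = -3*(1/189 + 104)/362 = -19657/(63*362) = -3*19657/68418 = -19657/22806 ≈ -0.86192)
-231 + (D(-1)/O)*(-403) = -231 + ((2*(-1)*(7 - 1))/(-19657/22806))*(-403) = -231 + ((2*(-1)*6)*(-22806/19657))*(-403) = -231 - 12*(-22806/19657)*(-403) = -231 + (273672/19657)*(-403) = -231 - 110289816/19657 = -114830583/19657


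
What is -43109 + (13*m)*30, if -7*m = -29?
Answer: -290453/7 ≈ -41493.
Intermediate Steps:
m = 29/7 (m = -1/7*(-29) = 29/7 ≈ 4.1429)
-43109 + (13*m)*30 = -43109 + (13*(29/7))*30 = -43109 + (377/7)*30 = -43109 + 11310/7 = -290453/7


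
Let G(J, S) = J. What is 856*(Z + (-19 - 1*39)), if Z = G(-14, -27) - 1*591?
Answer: -567528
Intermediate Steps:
Z = -605 (Z = -14 - 1*591 = -14 - 591 = -605)
856*(Z + (-19 - 1*39)) = 856*(-605 + (-19 - 1*39)) = 856*(-605 + (-19 - 39)) = 856*(-605 - 58) = 856*(-663) = -567528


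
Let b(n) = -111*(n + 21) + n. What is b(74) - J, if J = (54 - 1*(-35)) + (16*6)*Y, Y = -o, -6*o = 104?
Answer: -12224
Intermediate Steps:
o = -52/3 (o = -⅙*104 = -52/3 ≈ -17.333)
Y = 52/3 (Y = -1*(-52/3) = 52/3 ≈ 17.333)
J = 1753 (J = (54 - 1*(-35)) + (16*6)*(52/3) = (54 + 35) + 96*(52/3) = 89 + 1664 = 1753)
b(n) = -2331 - 110*n (b(n) = -111*(21 + n) + n = (-2331 - 111*n) + n = -2331 - 110*n)
b(74) - J = (-2331 - 110*74) - 1*1753 = (-2331 - 8140) - 1753 = -10471 - 1753 = -12224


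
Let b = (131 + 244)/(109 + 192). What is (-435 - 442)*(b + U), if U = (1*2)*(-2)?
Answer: 727033/301 ≈ 2415.4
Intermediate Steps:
b = 375/301 ≈ 1.2458
U = -4 (U = 2*(-2) = -4)
(-435 - 442)*(b + U) = (-435 - 442)*(375/301 - 4) = -877*(-829/301) = 727033/301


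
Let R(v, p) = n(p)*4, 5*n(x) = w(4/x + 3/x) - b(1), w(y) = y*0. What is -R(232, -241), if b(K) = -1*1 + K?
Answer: 0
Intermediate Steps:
b(K) = -1 + K
w(y) = 0
n(x) = 0 (n(x) = (0 - (-1 + 1))/5 = (0 - 1*0)/5 = (0 + 0)/5 = (1/5)*0 = 0)
R(v, p) = 0 (R(v, p) = 0*4 = 0)
-R(232, -241) = -1*0 = 0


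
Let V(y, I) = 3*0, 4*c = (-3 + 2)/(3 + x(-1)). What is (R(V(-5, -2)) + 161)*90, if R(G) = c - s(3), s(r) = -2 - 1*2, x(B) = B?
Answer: 59355/4 ≈ 14839.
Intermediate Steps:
c = -⅛ (c = ((-3 + 2)/(3 - 1))/4 = (-1/2)/4 = (-1*½)/4 = (¼)*(-½) = -⅛ ≈ -0.12500)
s(r) = -4 (s(r) = -2 - 2 = -4)
V(y, I) = 0
R(G) = 31/8 (R(G) = -⅛ - 1*(-4) = -⅛ + 4 = 31/8)
(R(V(-5, -2)) + 161)*90 = (31/8 + 161)*90 = (1319/8)*90 = 59355/4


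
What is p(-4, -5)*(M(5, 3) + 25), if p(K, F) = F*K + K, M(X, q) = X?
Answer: 480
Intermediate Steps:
p(K, F) = K + F*K
p(-4, -5)*(M(5, 3) + 25) = (-4*(1 - 5))*(5 + 25) = -4*(-4)*30 = 16*30 = 480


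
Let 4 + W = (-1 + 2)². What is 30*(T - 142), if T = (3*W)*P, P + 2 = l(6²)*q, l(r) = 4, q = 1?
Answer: -4800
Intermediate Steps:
P = 2 (P = -2 + 4*1 = -2 + 4 = 2)
W = -3 (W = -4 + (-1 + 2)² = -4 + 1² = -4 + 1 = -3)
T = -18 (T = (3*(-3))*2 = -9*2 = -18)
30*(T - 142) = 30*(-18 - 142) = 30*(-160) = -4800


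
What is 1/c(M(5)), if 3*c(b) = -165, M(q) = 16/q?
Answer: -1/55 ≈ -0.018182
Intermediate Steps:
c(b) = -55 (c(b) = (⅓)*(-165) = -55)
1/c(M(5)) = 1/(-55) = -1/55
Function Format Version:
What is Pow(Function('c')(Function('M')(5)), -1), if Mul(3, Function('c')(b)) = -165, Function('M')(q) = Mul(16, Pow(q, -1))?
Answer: Rational(-1, 55) ≈ -0.018182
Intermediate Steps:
Function('c')(b) = -55 (Function('c')(b) = Mul(Rational(1, 3), -165) = -55)
Pow(Function('c')(Function('M')(5)), -1) = Pow(-55, -1) = Rational(-1, 55)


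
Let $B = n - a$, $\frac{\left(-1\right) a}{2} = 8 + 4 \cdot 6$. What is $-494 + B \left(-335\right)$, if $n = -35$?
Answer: $-10209$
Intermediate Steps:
$a = -64$ ($a = - 2 \left(8 + 4 \cdot 6\right) = - 2 \left(8 + 24\right) = \left(-2\right) 32 = -64$)
$B = 29$ ($B = -35 - -64 = -35 + 64 = 29$)
$-494 + B \left(-335\right) = -494 + 29 \left(-335\right) = -494 - 9715 = -10209$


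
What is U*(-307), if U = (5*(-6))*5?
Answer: 46050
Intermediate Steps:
U = -150 (U = -30*5 = -150)
U*(-307) = -150*(-307) = 46050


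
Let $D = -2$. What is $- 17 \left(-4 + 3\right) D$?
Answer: $-34$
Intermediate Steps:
$- 17 \left(-4 + 3\right) D = - 17 \left(-4 + 3\right) \left(-2\right) = \left(-17\right) \left(-1\right) \left(-2\right) = 17 \left(-2\right) = -34$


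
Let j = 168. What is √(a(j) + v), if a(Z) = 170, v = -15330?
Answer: 2*I*√3790 ≈ 123.13*I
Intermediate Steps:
√(a(j) + v) = √(170 - 15330) = √(-15160) = 2*I*√3790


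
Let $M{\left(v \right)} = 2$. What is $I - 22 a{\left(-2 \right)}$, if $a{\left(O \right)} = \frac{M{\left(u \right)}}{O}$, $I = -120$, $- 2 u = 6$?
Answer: $-98$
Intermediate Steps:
$u = -3$ ($u = \left(- \frac{1}{2}\right) 6 = -3$)
$a{\left(O \right)} = \frac{2}{O}$
$I - 22 a{\left(-2 \right)} = -120 - 22 \frac{2}{-2} = -120 - 22 \cdot 2 \left(- \frac{1}{2}\right) = -120 - -22 = -120 + 22 = -98$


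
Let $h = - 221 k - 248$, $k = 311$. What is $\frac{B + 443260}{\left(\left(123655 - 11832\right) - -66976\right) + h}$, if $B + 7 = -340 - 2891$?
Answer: $\frac{220011}{54910} \approx 4.0068$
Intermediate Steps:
$B = -3238$ ($B = -7 - 3231 = -3238$)
$h = -68979$ ($h = \left(-221\right) 311 - 248 = -68731 - 248 = -68979$)
$\frac{B + 443260}{\left(\left(123655 - 11832\right) - -66976\right) + h} = \frac{-3238 + 443260}{\left(\left(123655 - 11832\right) - -66976\right) - 68979} = \frac{440022}{\left(111823 + 66976\right) - 68979} = \frac{440022}{178799 - 68979} = \frac{440022}{109820} = 440022 \cdot \frac{1}{109820} = \frac{220011}{54910}$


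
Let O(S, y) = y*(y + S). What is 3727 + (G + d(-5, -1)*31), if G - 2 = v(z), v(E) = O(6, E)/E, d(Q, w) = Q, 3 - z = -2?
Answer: 3585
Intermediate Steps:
z = 5 (z = 3 - 1*(-2) = 3 + 2 = 5)
O(S, y) = y*(S + y)
v(E) = 6 + E (v(E) = (E*(6 + E))/E = 6 + E)
G = 13 (G = 2 + (6 + 5) = 2 + 11 = 13)
3727 + (G + d(-5, -1)*31) = 3727 + (13 - 5*31) = 3727 + (13 - 155) = 3727 - 142 = 3585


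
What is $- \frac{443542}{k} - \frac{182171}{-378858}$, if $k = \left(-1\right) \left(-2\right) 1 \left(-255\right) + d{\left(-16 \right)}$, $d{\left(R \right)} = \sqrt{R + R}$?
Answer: $\frac{21436875093733}{24638272314} + \frac{443542 i \sqrt{2}}{65033} \approx 870.06 + 9.6453 i$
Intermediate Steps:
$d{\left(R \right)} = \sqrt{2} \sqrt{R}$ ($d{\left(R \right)} = \sqrt{2 R} = \sqrt{2} \sqrt{R}$)
$k = -510 + 4 i \sqrt{2}$ ($k = \left(-1\right) \left(-2\right) 1 \left(-255\right) + \sqrt{2} \sqrt{-16} = 2 \cdot 1 \left(-255\right) + \sqrt{2} \cdot 4 i = 2 \left(-255\right) + 4 i \sqrt{2} = -510 + 4 i \sqrt{2} \approx -510.0 + 5.6569 i$)
$- \frac{443542}{k} - \frac{182171}{-378858} = - \frac{443542}{-510 + 4 i \sqrt{2}} - \frac{182171}{-378858} = - \frac{443542}{-510 + 4 i \sqrt{2}} - - \frac{182171}{378858} = - \frac{443542}{-510 + 4 i \sqrt{2}} + \frac{182171}{378858} = \frac{182171}{378858} - \frac{443542}{-510 + 4 i \sqrt{2}}$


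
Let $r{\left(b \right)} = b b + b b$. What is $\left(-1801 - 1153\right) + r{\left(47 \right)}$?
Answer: $1464$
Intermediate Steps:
$r{\left(b \right)} = 2 b^{2}$ ($r{\left(b \right)} = b^{2} + b^{2} = 2 b^{2}$)
$\left(-1801 - 1153\right) + r{\left(47 \right)} = \left(-1801 - 1153\right) + 2 \cdot 47^{2} = -2954 + 2 \cdot 2209 = -2954 + 4418 = 1464$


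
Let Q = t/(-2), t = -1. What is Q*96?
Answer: 48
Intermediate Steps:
Q = ½ (Q = -1/(-2) = -1*(-½) = ½ ≈ 0.50000)
Q*96 = (½)*96 = 48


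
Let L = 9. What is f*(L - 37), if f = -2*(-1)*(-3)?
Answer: 168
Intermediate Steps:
f = -6 (f = 2*(-3) = -6)
f*(L - 37) = -6*(9 - 37) = -6*(-28) = 168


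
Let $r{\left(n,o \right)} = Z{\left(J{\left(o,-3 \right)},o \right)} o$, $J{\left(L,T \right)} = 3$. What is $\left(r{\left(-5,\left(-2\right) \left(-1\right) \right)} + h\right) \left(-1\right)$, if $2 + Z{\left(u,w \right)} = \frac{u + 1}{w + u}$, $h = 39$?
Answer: $- \frac{183}{5} \approx -36.6$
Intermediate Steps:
$Z{\left(u,w \right)} = -2 + \frac{1 + u}{u + w}$ ($Z{\left(u,w \right)} = -2 + \frac{u + 1}{w + u} = -2 + \frac{1 + u}{u + w}$)
$r{\left(n,o \right)} = \frac{o \left(-2 - 2 o\right)}{3 + o}$ ($r{\left(n,o \right)} = \frac{1 - 3 - 2 o}{3 + o} o = \frac{-2 - 2 o}{3 + o} o = \frac{o \left(-2 - 2 o\right)}{3 + o}$)
$\left(r{\left(-5,\left(-2\right) \left(-1\right) \right)} + h\right) \left(-1\right) = \left(- \frac{2 \left(\left(-2\right) \left(-1\right)\right) \left(1 - -2\right)}{3 - -2} + 39\right) \left(-1\right) = \left(\left(-2\right) 2 \frac{1}{3 + 2} \left(1 + 2\right) + 39\right) \left(-1\right) = \left(\left(-2\right) 2 \cdot \frac{1}{5} \cdot 3 + 39\right) \left(-1\right) = \left(- \frac{12}{5} + 39\right) \left(-1\right) = \frac{183}{5} \left(-1\right) = - \frac{183}{5}$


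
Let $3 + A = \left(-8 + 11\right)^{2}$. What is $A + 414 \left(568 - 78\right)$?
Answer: $202866$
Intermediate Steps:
$A = 6$ ($A = -3 + \left(-8 + 11\right)^{2} = -3 + 3^{2} = -3 + 9 = 6$)
$A + 414 \left(568 - 78\right) = 6 + 414 \left(568 - 78\right) = 6 + 414 \cdot 490 = 6 + 202860 = 202866$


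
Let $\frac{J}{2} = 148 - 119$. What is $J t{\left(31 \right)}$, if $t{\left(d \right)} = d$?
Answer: $1798$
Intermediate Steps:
$J = 58$ ($J = 2 \left(148 - 119\right) = 2 \cdot 29 = 58$)
$J t{\left(31 \right)} = 58 \cdot 31 = 1798$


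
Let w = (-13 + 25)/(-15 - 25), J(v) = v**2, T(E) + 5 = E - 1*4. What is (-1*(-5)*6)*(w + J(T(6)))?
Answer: 261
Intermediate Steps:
T(E) = -9 + E (T(E) = -5 + (E - 1*4) = -5 + (E - 4) = -5 + (-4 + E) = -9 + E)
w = -3/10 (w = 12/(-40) = 12*(-1/40) = -3/10 ≈ -0.30000)
(-1*(-5)*6)*(w + J(T(6))) = (-1*(-5)*6)*(-3/10 + (-9 + 6)**2) = (5*6)*(-3/10 + (-3)**2) = 30*(-3/10 + 9) = 30*(87/10) = 261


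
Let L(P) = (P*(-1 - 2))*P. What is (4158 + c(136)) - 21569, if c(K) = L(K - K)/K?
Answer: -17411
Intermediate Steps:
L(P) = -3*P² (L(P) = (P*(-3))*P = (-3*P)*P = -3*P²)
c(K) = 0 (c(K) = (-3*(K - K)²)/K = (-3*0²)/K = (-3*0)/K = 0/K = 0)
(4158 + c(136)) - 21569 = (4158 + 0) - 21569 = 4158 - 21569 = -17411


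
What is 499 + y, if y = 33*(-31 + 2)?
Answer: -458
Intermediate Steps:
y = -957 (y = 33*(-29) = -957)
499 + y = 499 - 957 = -458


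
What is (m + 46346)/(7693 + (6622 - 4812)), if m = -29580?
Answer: 16766/9503 ≈ 1.7643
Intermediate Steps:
(m + 46346)/(7693 + (6622 - 4812)) = (-29580 + 46346)/(7693 + (6622 - 4812)) = 16766/(7693 + 1810) = 16766/9503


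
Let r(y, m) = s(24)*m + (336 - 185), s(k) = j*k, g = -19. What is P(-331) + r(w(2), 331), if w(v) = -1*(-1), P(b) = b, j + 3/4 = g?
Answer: -157074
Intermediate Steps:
j = -79/4 (j = -3/4 - 19 = -79/4 ≈ -19.750)
s(k) = -79*k/4
w(v) = 1
r(y, m) = 151 - 474*m (r(y, m) = (-79/4*24)*m + (336 - 185) = -474*m + 151 = 151 - 474*m)
P(-331) + r(w(2), 331) = -331 + (151 - 474*331) = -331 + (151 - 156894) = -331 - 156743 = -157074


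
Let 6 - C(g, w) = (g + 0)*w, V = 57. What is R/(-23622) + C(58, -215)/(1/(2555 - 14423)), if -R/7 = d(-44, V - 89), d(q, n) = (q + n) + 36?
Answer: -1748797699388/11811 ≈ -1.4807e+8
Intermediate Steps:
C(g, w) = 6 - g*w (C(g, w) = 6 - (g + 0)*w = 6 - g*w)
d(q, n) = 36 + n + q (d(q, n) = (n + q) + 36 = 36 + n + q)
R = 280 (R = -7*(36 + (57 - 89) - 44) = -7*(36 - 32 - 44) = -7*(-40) = 280)
R/(-23622) + C(58, -215)/(1/(2555 - 14423)) = 280/(-23622) + (6 - 1*58*(-215))/(1/(2555 - 14423)) = 280*(-1/23622) + (6 + 12470)/(1/(-11868)) = -140/11811 + 12476/(-1/11868) = -140/11811 + 12476*(-11868) = -140/11811 - 148065168 = -1748797699388/11811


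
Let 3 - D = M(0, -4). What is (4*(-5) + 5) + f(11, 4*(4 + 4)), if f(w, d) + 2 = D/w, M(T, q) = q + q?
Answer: -16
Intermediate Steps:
M(T, q) = 2*q
D = 11 (D = 3 - 2*(-4) = 3 - 1*(-8) = 3 + 8 = 11)
f(w, d) = -2 + 11/w
(4*(-5) + 5) + f(11, 4*(4 + 4)) = (4*(-5) + 5) + (-2 + 11/11) = (-20 + 5) + (-2 + 11*(1/11)) = -15 + (-2 + 1) = -15 - 1 = -16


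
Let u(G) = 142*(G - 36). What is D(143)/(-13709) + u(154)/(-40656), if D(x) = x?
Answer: -58880453/139338276 ≈ -0.42257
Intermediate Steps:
u(G) = -5112 + 142*G (u(G) = 142*(-36 + G) = -5112 + 142*G)
D(143)/(-13709) + u(154)/(-40656) = 143/(-13709) + (-5112 + 142*154)/(-40656) = 143*(-1/13709) + (-5112 + 21868)*(-1/40656) = -143/13709 + 16756*(-1/40656) = -143/13709 - 4189/10164 = -58880453/139338276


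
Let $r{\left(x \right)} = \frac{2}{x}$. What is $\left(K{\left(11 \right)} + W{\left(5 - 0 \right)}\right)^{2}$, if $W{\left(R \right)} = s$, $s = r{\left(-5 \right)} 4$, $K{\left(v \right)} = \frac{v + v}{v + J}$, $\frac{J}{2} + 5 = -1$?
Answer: $\frac{13924}{25} \approx 556.96$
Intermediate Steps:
$J = -12$ ($J = -10 + 2 \left(-1\right) = -10 - 2 = -12$)
$K{\left(v \right)} = \frac{2 v}{-12 + v}$ ($K{\left(v \right)} = \frac{v + v}{v - 12} = \frac{2 v}{-12 + v}$)
$s = - \frac{8}{5}$ ($s = \frac{2}{-5} \cdot 4 = 2 \left(- \frac{1}{5}\right) 4 = \left(- \frac{2}{5}\right) 4 = - \frac{8}{5} \approx -1.6$)
$W{\left(R \right)} = - \frac{8}{5}$
$\left(K{\left(11 \right)} + W{\left(5 - 0 \right)}\right)^{2} = \left(2 \cdot 11 \frac{1}{-12 + 11} - \frac{8}{5}\right)^{2} = \left(2 \cdot 11 \frac{1}{-1} - \frac{8}{5}\right)^{2} = \left(2 \cdot 11 \left(-1\right) - \frac{8}{5}\right)^{2} = \left(-22 - \frac{8}{5}\right)^{2} = \left(- \frac{118}{5}\right)^{2} = \frac{13924}{25}$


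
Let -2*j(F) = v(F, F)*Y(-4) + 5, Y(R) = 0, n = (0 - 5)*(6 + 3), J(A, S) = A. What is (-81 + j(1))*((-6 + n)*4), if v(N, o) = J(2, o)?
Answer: 17034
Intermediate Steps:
v(N, o) = 2
n = -45 (n = -5*9 = -45)
j(F) = -5/2 (j(F) = -(2*0 + 5)/2 = -(0 + 5)/2 = -½*5 = -5/2)
(-81 + j(1))*((-6 + n)*4) = (-81 - 5/2)*((-6 - 45)*4) = -(-8517)*4/2 = -167/2*(-204) = 17034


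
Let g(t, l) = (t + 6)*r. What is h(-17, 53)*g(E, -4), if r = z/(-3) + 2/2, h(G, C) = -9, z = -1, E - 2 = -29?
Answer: 252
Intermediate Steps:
E = -27 (E = 2 - 29 = -27)
r = 4/3 (r = -1/(-3) + 2/2 = -1*(-⅓) + 2*(½) = ⅓ + 1 = 4/3 ≈ 1.3333)
g(t, l) = 8 + 4*t/3 (g(t, l) = (t + 6)*(4/3) = (6 + t)*(4/3) = 8 + 4*t/3)
h(-17, 53)*g(E, -4) = -9*(8 + (4/3)*(-27)) = -9*(8 - 36) = -9*(-28) = 252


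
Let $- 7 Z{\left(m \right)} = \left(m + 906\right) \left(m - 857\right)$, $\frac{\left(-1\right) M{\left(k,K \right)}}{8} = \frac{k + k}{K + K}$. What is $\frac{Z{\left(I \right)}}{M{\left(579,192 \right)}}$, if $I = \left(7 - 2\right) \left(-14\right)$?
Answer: $- \frac{6199776}{1351} \approx -4589.0$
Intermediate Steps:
$M{\left(k,K \right)} = - \frac{8 k}{K}$ ($M{\left(k,K \right)} = - 8 \frac{k + k}{K + K} = - 8 \frac{2 k}{2 K} = - 8 \cdot 2 k \frac{1}{2 K} = - 8 \frac{k}{K} = - \frac{8 k}{K}$)
$I = -70$ ($I = 5 \left(-14\right) = -70$)
$Z{\left(m \right)} = - \frac{\left(-857 + m\right) \left(906 + m\right)}{7}$ ($Z{\left(m \right)} = - \frac{\left(m + 906\right) \left(m - 857\right)}{7} = - \frac{\left(906 + m\right) \left(-857 + m\right)}{7} = - \frac{\left(-857 + m\right) \left(906 + m\right)}{7}$)
$\frac{Z{\left(I \right)}}{M{\left(579,192 \right)}} = \frac{\frac{776442}{7} - -490 - \frac{\left(-70\right)^{2}}{7}}{\left(-8\right) 579 \cdot \frac{1}{192}} = \frac{\frac{776442}{7} + 490 - 700}{\left(-8\right) 579 \cdot \frac{1}{192}} = \frac{\frac{776442}{7} + 490 - 700}{- \frac{193}{8}} = \frac{774972}{7} \left(- \frac{8}{193}\right) = - \frac{6199776}{1351}$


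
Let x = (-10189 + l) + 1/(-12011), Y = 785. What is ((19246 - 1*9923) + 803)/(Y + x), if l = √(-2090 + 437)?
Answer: -6868768597246385/6379133698090019 - 730409244623*I*√1653/6379133698090019 ≈ -1.0768 - 0.0046552*I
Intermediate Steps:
l = I*√1653 (l = √(-1653) = I*√1653 ≈ 40.657*I)
x = -122380080/12011 + I*√1653 (x = (-10189 + I*√1653) + 1/(-12011) = (-10189 + I*√1653) - 1/12011 = -122380080/12011 + I*√1653 ≈ -10189.0 + 40.657*I)
((19246 - 1*9923) + 803)/(Y + x) = ((19246 - 1*9923) + 803)/(785 + (-122380080/12011 + I*√1653)) = ((19246 - 9923) + 803)/(-112951445/12011 + I*√1653) = (9323 + 803)/(-112951445/12011 + I*√1653) = 10126/(-112951445/12011 + I*√1653)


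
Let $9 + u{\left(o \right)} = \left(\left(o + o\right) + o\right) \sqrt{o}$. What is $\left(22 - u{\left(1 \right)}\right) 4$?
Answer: $112$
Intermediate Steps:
$u{\left(o \right)} = -9 + 3 o^{\frac{3}{2}}$ ($u{\left(o \right)} = -9 + \left(\left(o + o\right) + o\right) \sqrt{o} = -9 + \left(2 o + o\right) \sqrt{o} = -9 + 3 o \sqrt{o} = -9 + 3 o^{\frac{3}{2}}$)
$\left(22 - u{\left(1 \right)}\right) 4 = \left(22 - \left(-9 + 3 \cdot 1^{\frac{3}{2}}\right)\right) 4 = \left(22 - \left(-9 + 3 \cdot 1\right)\right) 4 = \left(22 - \left(-9 + 3\right)\right) 4 = \left(22 - -6\right) 4 = \left(22 + 6\right) 4 = 28 \cdot 4 = 112$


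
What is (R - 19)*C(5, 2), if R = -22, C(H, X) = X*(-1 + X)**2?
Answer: -82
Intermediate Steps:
(R - 19)*C(5, 2) = (-22 - 19)*(2*(-1 + 2)**2) = -82*1**2 = -82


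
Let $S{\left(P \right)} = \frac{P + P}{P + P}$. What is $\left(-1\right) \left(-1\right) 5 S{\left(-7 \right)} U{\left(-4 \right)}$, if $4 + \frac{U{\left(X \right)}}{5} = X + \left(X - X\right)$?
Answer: $-200$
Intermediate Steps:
$S{\left(P \right)} = 1$ ($S{\left(P \right)} = \frac{2 P}{2 P} = 2 P \frac{1}{2 P} = 1$)
$U{\left(X \right)} = -20 + 5 X$ ($U{\left(X \right)} = -20 + 5 \left(X + \left(X - X\right)\right) = -20 + 5 \left(X + 0\right) = -20 + 5 X$)
$\left(-1\right) \left(-1\right) 5 S{\left(-7 \right)} U{\left(-4 \right)} = \left(-1\right) \left(-1\right) 5 \cdot 1 \left(-20 + 5 \left(-4\right)\right) = 1 \cdot 5 \cdot 1 \left(-20 - 20\right) = 5 \cdot 1 \left(-40\right) = 5 \left(-40\right) = -200$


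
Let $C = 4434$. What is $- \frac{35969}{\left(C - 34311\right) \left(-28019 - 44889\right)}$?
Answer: $- \frac{35969}{2178272316} \approx -1.6513 \cdot 10^{-5}$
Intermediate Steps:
$- \frac{35969}{\left(C - 34311\right) \left(-28019 - 44889\right)} = - \frac{35969}{\left(4434 - 34311\right) \left(-28019 - 44889\right)} = - \frac{35969}{\left(-29877\right) \left(-72908\right)} = - \frac{35969}{2178272316}$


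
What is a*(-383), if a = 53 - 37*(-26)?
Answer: -388745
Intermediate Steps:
a = 1015 (a = 53 + 962 = 1015)
a*(-383) = 1015*(-383) = -388745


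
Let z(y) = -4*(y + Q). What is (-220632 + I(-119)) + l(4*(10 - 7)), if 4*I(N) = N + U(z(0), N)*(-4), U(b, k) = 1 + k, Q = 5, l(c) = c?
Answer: -882127/4 ≈ -2.2053e+5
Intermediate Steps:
z(y) = -20 - 4*y (z(y) = -4*(y + 5) = -4*(5 + y) = -20 - 4*y)
I(N) = -1 - 3*N/4 (I(N) = (N + (1 + N)*(-4))/4 = (N + (-4 - 4*N))/4 = (-4 - 3*N)/4 = -1 - 3*N/4)
(-220632 + I(-119)) + l(4*(10 - 7)) = (-220632 + (-1 - ¾*(-119))) + 4*(10 - 7) = (-220632 + (-1 + 357/4)) + 4*3 = (-220632 + 353/4) + 12 = -882175/4 + 12 = -882127/4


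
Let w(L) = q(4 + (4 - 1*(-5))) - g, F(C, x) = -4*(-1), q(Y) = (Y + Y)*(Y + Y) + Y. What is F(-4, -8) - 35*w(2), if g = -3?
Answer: -24216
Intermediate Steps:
q(Y) = Y + 4*Y² (q(Y) = (2*Y)*(2*Y) + Y = 4*Y² + Y = Y + 4*Y²)
F(C, x) = 4
w(L) = 692 (w(L) = (4 + (4 - 1*(-5)))*(1 + 4*(4 + (4 - 1*(-5)))) - 1*(-3) = (4 + (4 + 5))*(1 + 4*(4 + (4 + 5))) + 3 = (4 + 9)*(1 + 4*(4 + 9)) + 3 = 13*(1 + 4*13) + 3 = 13*(1 + 52) + 3 = 13*53 + 3 = 689 + 3 = 692)
F(-4, -8) - 35*w(2) = 4 - 35*692 = 4 - 24220 = -24216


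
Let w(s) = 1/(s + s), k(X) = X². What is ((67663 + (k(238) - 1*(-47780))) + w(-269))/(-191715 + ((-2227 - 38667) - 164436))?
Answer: -18516561/42722042 ≈ -0.43342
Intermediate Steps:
w(s) = 1/(2*s)
((67663 + (k(238) - 1*(-47780))) + w(-269))/(-191715 + ((-2227 - 38667) - 164436)) = ((67663 + (238² - 1*(-47780))) + (½)/(-269))/(-191715 + ((-2227 - 38667) - 164436)) = ((67663 + (56644 + 47780)) + (½)*(-1/269))/(-191715 + (-40894 - 164436)) = ((67663 + 104424) - 1/538)/(-191715 - 205330) = (172087 - 1/538)/(-397045) = (92582805/538)*(-1/397045) = -18516561/42722042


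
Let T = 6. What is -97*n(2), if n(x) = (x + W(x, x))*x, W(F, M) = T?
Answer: -1552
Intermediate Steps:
W(F, M) = 6
n(x) = x*(6 + x) (n(x) = (x + 6)*x = (6 + x)*x = x*(6 + x))
-97*n(2) = -194*(6 + 2) = -194*8 = -97*16 = -1552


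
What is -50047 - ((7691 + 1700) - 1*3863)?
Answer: -55575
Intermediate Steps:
-50047 - ((7691 + 1700) - 1*3863) = -50047 - (9391 - 3863) = -50047 - 1*5528 = -50047 - 5528 = -55575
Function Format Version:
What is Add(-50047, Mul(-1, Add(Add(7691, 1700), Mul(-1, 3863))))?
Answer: -55575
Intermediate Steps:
Add(-50047, Mul(-1, Add(Add(7691, 1700), Mul(-1, 3863)))) = Add(-50047, Mul(-1, Add(9391, -3863))) = Add(-50047, Mul(-1, 5528)) = Add(-50047, -5528) = -55575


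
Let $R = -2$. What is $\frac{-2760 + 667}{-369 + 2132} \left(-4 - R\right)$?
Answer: $\frac{4186}{1763} \approx 2.3744$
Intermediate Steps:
$\frac{-2760 + 667}{-369 + 2132} \left(-4 - R\right) = \frac{-2760 + 667}{-369 + 2132} \left(-4 - -2\right) = - \frac{2093}{1763} \left(-4 + 2\right) = \left(-2093\right) \frac{1}{1763} \left(-2\right) = \left(- \frac{2093}{1763}\right) \left(-2\right) = \frac{4186}{1763}$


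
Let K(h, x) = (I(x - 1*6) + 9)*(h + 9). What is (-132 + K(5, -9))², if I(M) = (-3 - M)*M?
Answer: 6380676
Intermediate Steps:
I(M) = M*(-3 - M)
K(h, x) = (9 + h)*(9 - (-6 + x)*(-3 + x)) (K(h, x) = (-(x - 1*6)*(3 + (x - 1*6)) + 9)*(h + 9) = (-(x - 6)*(3 + (x - 6)) + 9)*(9 + h) = (-(-6 + x)*(3 + (-6 + x)) + 9)*(9 + h) = (-(-6 + x)*(-3 + x) + 9)*(9 + h) = (9 - (-6 + x)*(-3 + x))*(9 + h) = (9 + h)*(9 - (-6 + x)*(-3 + x)))
(-132 + K(5, -9))² = (-132 + (81 + 9*5 - 9*(-6 - 9)*(-3 - 9) - 1*5*(-6 - 9)*(-3 - 9)))² = (-132 + (81 + 45 - 9*(-15)*(-12) - 1*5*(-15)*(-12)))² = (-132 + (81 + 45 - 1620 - 900))² = (-132 - 2394)² = (-2526)² = 6380676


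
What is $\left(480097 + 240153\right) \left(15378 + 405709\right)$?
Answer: $303287911750$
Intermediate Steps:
$\left(480097 + 240153\right) \left(15378 + 405709\right) = 720250 \cdot 421087 = 303287911750$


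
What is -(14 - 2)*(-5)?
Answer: 60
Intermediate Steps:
-(14 - 2)*(-5) = -1*12*(-5) = -12*(-5) = 60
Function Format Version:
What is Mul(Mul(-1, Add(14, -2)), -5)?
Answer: 60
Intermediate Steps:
Mul(Mul(-1, Add(14, -2)), -5) = Mul(Mul(-1, 12), -5) = Mul(-12, -5) = 60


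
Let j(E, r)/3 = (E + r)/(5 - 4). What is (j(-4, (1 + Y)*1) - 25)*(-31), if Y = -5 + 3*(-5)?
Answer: 2914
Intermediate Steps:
Y = -20 (Y = -5 - 15 = -20)
j(E, r) = 3*E + 3*r (j(E, r) = 3*((E + r)/(5 - 4)) = 3*((E + r)/1) = 3*((E + r)*1) = 3*(E + r) = 3*E + 3*r)
(j(-4, (1 + Y)*1) - 25)*(-31) = ((3*(-4) + 3*((1 - 20)*1)) - 25)*(-31) = ((-12 + 3*(-19*1)) - 25)*(-31) = ((-12 + 3*(-19)) - 25)*(-31) = ((-12 - 57) - 25)*(-31) = (-69 - 25)*(-31) = -94*(-31) = 2914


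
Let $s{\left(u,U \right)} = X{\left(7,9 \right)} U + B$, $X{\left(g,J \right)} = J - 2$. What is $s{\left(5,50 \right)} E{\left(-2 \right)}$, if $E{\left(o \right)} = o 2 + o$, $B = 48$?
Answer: $-2388$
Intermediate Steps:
$X{\left(g,J \right)} = -2 + J$
$s{\left(u,U \right)} = 48 + 7 U$ ($s{\left(u,U \right)} = \left(-2 + 9\right) U + 48 = 7 U + 48 = 48 + 7 U$)
$E{\left(o \right)} = 3 o$ ($E{\left(o \right)} = 2 o + o = 3 o$)
$s{\left(5,50 \right)} E{\left(-2 \right)} = \left(48 + 7 \cdot 50\right) 3 \left(-2\right) = \left(48 + 350\right) \left(-6\right) = 398 \left(-6\right) = -2388$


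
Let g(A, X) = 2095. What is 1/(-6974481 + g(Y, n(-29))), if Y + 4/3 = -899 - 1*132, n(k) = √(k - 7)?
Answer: -1/6972386 ≈ -1.4342e-7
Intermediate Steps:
n(k) = √(-7 + k)
Y = -3097/3 (Y = -4/3 + (-899 - 1*132) = -4/3 + (-899 - 132) = -4/3 - 1031 = -3097/3 ≈ -1032.3)
1/(-6974481 + g(Y, n(-29))) = 1/(-6974481 + 2095) = 1/(-6972386) = -1/6972386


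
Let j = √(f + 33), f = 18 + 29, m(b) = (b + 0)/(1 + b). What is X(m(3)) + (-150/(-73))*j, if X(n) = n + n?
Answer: 3/2 + 600*√5/73 ≈ 19.879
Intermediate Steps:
m(b) = b/(1 + b)
X(n) = 2*n
f = 47
j = 4*√5 (j = √(47 + 33) = √80 = 4*√5 ≈ 8.9443)
X(m(3)) + (-150/(-73))*j = 2*(3/(1 + 3)) + (-150/(-73))*(4*√5) = 2*(3/4) + (-150*(-1/73))*(4*√5) = 2*(3*(¼)) + 150*(4*√5)/73 = 2*(¾) + 600*√5/73 = 3/2 + 600*√5/73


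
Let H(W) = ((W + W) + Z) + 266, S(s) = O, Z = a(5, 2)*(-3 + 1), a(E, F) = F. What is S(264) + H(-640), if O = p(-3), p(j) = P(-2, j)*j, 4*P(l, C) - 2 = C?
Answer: -4069/4 ≈ -1017.3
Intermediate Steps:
P(l, C) = ½ + C/4
Z = -4 (Z = 2*(-3 + 1) = 2*(-2) = -4)
p(j) = j*(½ + j/4) (p(j) = (½ + j/4)*j = j*(½ + j/4))
O = ¾ (O = (¼)*(-3)*(2 - 3) = (¼)*(-3)*(-1) = ¾ ≈ 0.75000)
S(s) = ¾
H(W) = 262 + 2*W (H(W) = ((W + W) - 4) + 266 = (2*W - 4) + 266 = (-4 + 2*W) + 266 = 262 + 2*W)
S(264) + H(-640) = ¾ + (262 + 2*(-640)) = ¾ + (262 - 1280) = ¾ - 1018 = -4069/4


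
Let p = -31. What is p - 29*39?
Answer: -1162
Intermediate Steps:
p - 29*39 = -31 - 29*39 = -31 - 1131 = -1162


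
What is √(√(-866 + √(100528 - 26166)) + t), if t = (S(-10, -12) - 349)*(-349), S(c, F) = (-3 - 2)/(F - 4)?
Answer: √(1947071 + 16*I*√(866 - √74362))/4 ≈ 348.84 + 0.034912*I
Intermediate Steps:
S(c, F) = -5/(-4 + F)
t = 1947071/16 (t = (-5/(-4 - 12) - 349)*(-349) = (-5/(-16) - 349)*(-349) = (-5*(-1/16) - 349)*(-349) = (5/16 - 349)*(-349) = -5579/16*(-349) = 1947071/16 ≈ 1.2169e+5)
√(√(-866 + √(100528 - 26166)) + t) = √(√(-866 + √(100528 - 26166)) + 1947071/16) = √(√(-866 + √74362) + 1947071/16) = √(1947071/16 + √(-866 + √74362))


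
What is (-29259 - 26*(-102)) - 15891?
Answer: -42498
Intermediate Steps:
(-29259 - 26*(-102)) - 15891 = (-29259 + 2652) - 15891 = -26607 - 15891 = -42498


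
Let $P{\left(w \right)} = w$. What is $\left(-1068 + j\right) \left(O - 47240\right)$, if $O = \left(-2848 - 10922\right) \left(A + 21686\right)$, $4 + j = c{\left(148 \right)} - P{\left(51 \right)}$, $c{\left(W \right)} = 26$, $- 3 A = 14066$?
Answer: $256808270440$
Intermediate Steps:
$A = - \frac{14066}{3}$ ($A = \left(- \frac{1}{3}\right) 14066 = - \frac{14066}{3} \approx -4688.7$)
$j = -29$ ($j = -4 + \left(26 - 51\right) = -4 - 25 = -29$)
$O = -234053280$ ($O = \left(-2848 - 10922\right) \left(- \frac{14066}{3} + 21686\right) = \left(-13770\right) \frac{50992}{3} = -234053280$)
$\left(-1068 + j\right) \left(O - 47240\right) = \left(-1068 - 29\right) \left(-234053280 - 47240\right) = \left(-1097\right) \left(-234100520\right) = 256808270440$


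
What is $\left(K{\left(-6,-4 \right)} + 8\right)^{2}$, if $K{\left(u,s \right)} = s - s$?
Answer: $64$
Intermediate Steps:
$K{\left(u,s \right)} = 0$
$\left(K{\left(-6,-4 \right)} + 8\right)^{2} = \left(0 + 8\right)^{2} = 8^{2} = 64$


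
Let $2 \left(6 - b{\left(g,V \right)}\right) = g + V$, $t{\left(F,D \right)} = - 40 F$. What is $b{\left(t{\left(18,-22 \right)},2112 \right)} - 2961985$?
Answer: $-2962675$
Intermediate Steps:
$b{\left(g,V \right)} = 6 - \frac{V}{2} - \frac{g}{2}$ ($b{\left(g,V \right)} = 6 - \frac{g + V}{2} = 6 - \frac{V + g}{2} = 6 - \left(\frac{V}{2} + \frac{g}{2}\right) = 6 - \frac{V}{2} - \frac{g}{2}$)
$b{\left(t{\left(18,-22 \right)},2112 \right)} - 2961985 = \left(6 - 1056 - \frac{\left(-40\right) 18}{2}\right) - 2961985 = \left(6 - 1056 - -360\right) - 2961985 = \left(6 - 1056 + 360\right) - 2961985 = -690 - 2961985 = -2962675$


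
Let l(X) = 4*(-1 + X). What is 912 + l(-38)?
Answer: 756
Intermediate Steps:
l(X) = -4 + 4*X
912 + l(-38) = 912 + (-4 + 4*(-38)) = 912 + (-4 - 152) = 912 - 156 = 756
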